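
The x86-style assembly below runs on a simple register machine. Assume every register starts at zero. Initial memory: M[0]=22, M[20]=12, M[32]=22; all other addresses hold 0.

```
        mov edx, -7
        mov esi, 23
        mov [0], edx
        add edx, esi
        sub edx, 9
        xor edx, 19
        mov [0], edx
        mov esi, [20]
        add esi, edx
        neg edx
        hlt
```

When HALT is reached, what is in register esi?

32

mov edx, -7 → edx=-7
mov esi, 23 → esi=23
mov [0], edx → M[0]=-7
add edx, esi → edx=(-7)+23=16
sub edx, 9 → edx=16-9=7
xor edx, 19 → edx=7^19=20
mov [0], edx → M[0]=20
mov esi, [20] → esi=M[20]=12
add esi, edx → esi=12+20=32
neg edx → edx=-(20)=-20
halt.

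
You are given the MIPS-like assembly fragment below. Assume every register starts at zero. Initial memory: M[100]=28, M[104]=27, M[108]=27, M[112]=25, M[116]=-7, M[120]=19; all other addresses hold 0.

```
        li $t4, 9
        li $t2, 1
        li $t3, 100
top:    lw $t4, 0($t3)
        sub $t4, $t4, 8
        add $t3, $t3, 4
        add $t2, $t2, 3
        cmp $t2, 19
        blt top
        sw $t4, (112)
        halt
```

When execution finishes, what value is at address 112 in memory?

after li $t4, 9: $t4=9
after li $t2, 1: $t2=1
after li $t3, 100: $t3=100
after lw $t4, 0($t3): $t4=M[100]=28
after sub $t4, $t4, 8: $t4=28-8=20
after add $t3, $t3, 4: $t3=100+4=104
after add $t2, $t2, 3: $t2=1+3=4
cmp $t2, 19  (cmp 4,19)
blt top: taken
after lw $t4, 0($t3): $t4=M[104]=27
after sub $t4, $t4, 8: $t4=27-8=19
after add $t3, $t3, 4: $t3=104+4=108
after add $t2, $t2, 3: $t2=4+3=7
cmp $t2, 19  (cmp 7,19)
blt top: taken
after lw $t4, 0($t3): $t4=M[108]=27
after sub $t4, $t4, 8: $t4=27-8=19
after add $t3, $t3, 4: $t3=108+4=112
after add $t2, $t2, 3: $t2=7+3=10
cmp $t2, 19  (cmp 10,19)
blt top: taken
after lw $t4, 0($t3): $t4=M[112]=25
after sub $t4, $t4, 8: $t4=25-8=17
after add $t3, $t3, 4: $t3=112+4=116
after add $t2, $t2, 3: $t2=10+3=13
cmp $t2, 19  (cmp 13,19)
blt top: taken
after lw $t4, 0($t3): $t4=M[116]=-7
after sub $t4, $t4, 8: $t4=(-7)-8=-15
after add $t3, $t3, 4: $t3=116+4=120
after add $t2, $t2, 3: $t2=13+3=16
cmp $t2, 19  (cmp 16,19)
blt top: taken
after lw $t4, 0($t3): $t4=M[120]=19
after sub $t4, $t4, 8: $t4=19-8=11
after add $t3, $t3, 4: $t3=120+4=124
after add $t2, $t2, 3: $t2=16+3=19
cmp $t2, 19  (cmp 19,19)
blt top: not taken
sw $t4, (112) → M[112]=11
halt.

11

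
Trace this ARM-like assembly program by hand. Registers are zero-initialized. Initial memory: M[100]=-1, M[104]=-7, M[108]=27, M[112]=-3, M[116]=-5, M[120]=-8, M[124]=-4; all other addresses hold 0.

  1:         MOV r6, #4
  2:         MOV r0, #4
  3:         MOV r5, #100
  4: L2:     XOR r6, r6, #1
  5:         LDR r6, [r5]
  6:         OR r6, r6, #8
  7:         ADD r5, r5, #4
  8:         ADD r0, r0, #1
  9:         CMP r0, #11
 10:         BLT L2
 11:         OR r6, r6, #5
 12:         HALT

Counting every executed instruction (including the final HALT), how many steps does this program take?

54

r6=4
r0=4
r5=100
r6=4^1=5
r6=M[100]=-1
r6=(-1)|8=-1
r5=100+4=104
r0=4+1=5
CMP r0, #11  (cmp 5,11)
BLT L2: taken
r6=(-1)^1=-2
r6=M[104]=-7
r6=(-7)|8=-7
r5=104+4=108
r0=5+1=6
CMP r0, #11  (cmp 6,11)
BLT L2: taken
r6=(-7)^1=-8
r6=M[108]=27
r6=27|8=27
r5=108+4=112
r0=6+1=7
CMP r0, #11  (cmp 7,11)
BLT L2: taken
r6=27^1=26
r6=M[112]=-3
r6=(-3)|8=-3
r5=112+4=116
r0=7+1=8
CMP r0, #11  (cmp 8,11)
BLT L2: taken
r6=(-3)^1=-4
r6=M[116]=-5
r6=(-5)|8=-5
r5=116+4=120
r0=8+1=9
CMP r0, #11  (cmp 9,11)
BLT L2: taken
r6=(-5)^1=-6
r6=M[120]=-8
r6=(-8)|8=-8
r5=120+4=124
r0=9+1=10
CMP r0, #11  (cmp 10,11)
BLT L2: taken
r6=(-8)^1=-7
r6=M[124]=-4
r6=(-4)|8=-4
r5=124+4=128
r0=10+1=11
CMP r0, #11  (cmp 11,11)
BLT L2: not taken
r6=(-4)|5=-3
halt.
Total executed instructions: 54.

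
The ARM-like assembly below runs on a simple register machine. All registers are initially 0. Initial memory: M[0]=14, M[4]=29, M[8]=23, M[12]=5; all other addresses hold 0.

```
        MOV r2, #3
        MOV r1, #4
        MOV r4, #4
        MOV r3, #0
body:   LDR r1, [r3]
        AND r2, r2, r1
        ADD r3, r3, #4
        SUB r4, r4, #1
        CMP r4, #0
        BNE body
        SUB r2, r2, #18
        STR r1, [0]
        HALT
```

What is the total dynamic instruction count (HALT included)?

31

after MOV r2, #3: r2=3
after MOV r1, #4: r1=4
after MOV r4, #4: r4=4
after MOV r3, #0: r3=0
after LDR r1, [r3]: r1=M[0]=14
after AND r2, r2, r1: r2=3&14=2
after ADD r3, r3, #4: r3=0+4=4
after SUB r4, r4, #1: r4=4-1=3
CMP r4, #0  (cmp 3,0)
BNE body: taken
after LDR r1, [r3]: r1=M[4]=29
after AND r2, r2, r1: r2=2&29=0
after ADD r3, r3, #4: r3=4+4=8
after SUB r4, r4, #1: r4=3-1=2
CMP r4, #0  (cmp 2,0)
BNE body: taken
after LDR r1, [r3]: r1=M[8]=23
after AND r2, r2, r1: r2=0&23=0
after ADD r3, r3, #4: r3=8+4=12
after SUB r4, r4, #1: r4=2-1=1
CMP r4, #0  (cmp 1,0)
BNE body: taken
after LDR r1, [r3]: r1=M[12]=5
after AND r2, r2, r1: r2=0&5=0
after ADD r3, r3, #4: r3=12+4=16
after SUB r4, r4, #1: r4=1-1=0
CMP r4, #0  (cmp 0,0)
BNE body: not taken
after SUB r2, r2, #18: r2=0-18=-18
STR r1, [0] → M[0]=5
halt.
Total executed instructions: 31.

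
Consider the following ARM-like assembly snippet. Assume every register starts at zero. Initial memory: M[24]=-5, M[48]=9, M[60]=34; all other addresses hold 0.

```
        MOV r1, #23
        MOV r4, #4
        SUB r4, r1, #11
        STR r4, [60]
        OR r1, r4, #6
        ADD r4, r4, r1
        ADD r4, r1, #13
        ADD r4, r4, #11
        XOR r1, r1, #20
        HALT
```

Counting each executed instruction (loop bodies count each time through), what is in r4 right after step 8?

MOV r1, #23 → r1=23
MOV r4, #4 → r4=4
SUB r4, r1, #11 → r4=23-11=12
STR r4, [60] → M[60]=12
OR r1, r4, #6 → r1=12|6=14
ADD r4, r4, r1 → r4=12+14=26
ADD r4, r1, #13 → r4=14+13=27
ADD r4, r4, #11 → r4=27+11=38
After step 8: r4 = 38.

38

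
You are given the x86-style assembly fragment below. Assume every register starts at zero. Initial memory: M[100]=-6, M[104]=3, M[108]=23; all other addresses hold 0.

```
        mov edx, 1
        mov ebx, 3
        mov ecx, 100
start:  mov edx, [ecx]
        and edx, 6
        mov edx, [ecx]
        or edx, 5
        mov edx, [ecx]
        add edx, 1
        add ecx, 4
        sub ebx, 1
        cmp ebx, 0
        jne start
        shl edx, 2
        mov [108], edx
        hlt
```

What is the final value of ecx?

after mov edx, 1: edx=1
after mov ebx, 3: ebx=3
after mov ecx, 100: ecx=100
after mov edx, [ecx]: edx=M[100]=-6
after and edx, 6: edx=(-6)&6=2
after mov edx, [ecx]: edx=M[100]=-6
after or edx, 5: edx=(-6)|5=-1
after mov edx, [ecx]: edx=M[100]=-6
after add edx, 1: edx=(-6)+1=-5
after add ecx, 4: ecx=100+4=104
after sub ebx, 1: ebx=3-1=2
cmp ebx, 0  (cmp 2,0)
jne start: taken
after mov edx, [ecx]: edx=M[104]=3
after and edx, 6: edx=3&6=2
after mov edx, [ecx]: edx=M[104]=3
after or edx, 5: edx=3|5=7
after mov edx, [ecx]: edx=M[104]=3
after add edx, 1: edx=3+1=4
after add ecx, 4: ecx=104+4=108
after sub ebx, 1: ebx=2-1=1
cmp ebx, 0  (cmp 1,0)
jne start: taken
after mov edx, [ecx]: edx=M[108]=23
after and edx, 6: edx=23&6=6
after mov edx, [ecx]: edx=M[108]=23
after or edx, 5: edx=23|5=23
after mov edx, [ecx]: edx=M[108]=23
after add edx, 1: edx=23+1=24
after add ecx, 4: ecx=108+4=112
after sub ebx, 1: ebx=1-1=0
cmp ebx, 0  (cmp 0,0)
jne start: not taken
after shl edx, 2: edx=24<<2=96
mov [108], edx → M[108]=96
halt.

112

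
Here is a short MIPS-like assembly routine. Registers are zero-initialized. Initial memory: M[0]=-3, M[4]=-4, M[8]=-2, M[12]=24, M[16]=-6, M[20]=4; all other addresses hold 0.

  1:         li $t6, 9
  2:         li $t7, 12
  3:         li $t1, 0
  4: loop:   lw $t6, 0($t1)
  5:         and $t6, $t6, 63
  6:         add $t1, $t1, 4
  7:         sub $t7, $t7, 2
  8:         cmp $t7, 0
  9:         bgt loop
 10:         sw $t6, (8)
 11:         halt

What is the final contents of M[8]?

4

li $t6, 9 → $t6=9
li $t7, 12 → $t7=12
li $t1, 0 → $t1=0
lw $t6, 0($t1) → $t6=M[0]=-3
and $t6, $t6, 63 → $t6=(-3)&63=61
add $t1, $t1, 4 → $t1=0+4=4
sub $t7, $t7, 2 → $t7=12-2=10
cmp $t7, 0  (cmp 10,0)
bgt loop: taken
lw $t6, 0($t1) → $t6=M[4]=-4
and $t6, $t6, 63 → $t6=(-4)&63=60
add $t1, $t1, 4 → $t1=4+4=8
sub $t7, $t7, 2 → $t7=10-2=8
cmp $t7, 0  (cmp 8,0)
bgt loop: taken
lw $t6, 0($t1) → $t6=M[8]=-2
and $t6, $t6, 63 → $t6=(-2)&63=62
add $t1, $t1, 4 → $t1=8+4=12
sub $t7, $t7, 2 → $t7=8-2=6
cmp $t7, 0  (cmp 6,0)
bgt loop: taken
lw $t6, 0($t1) → $t6=M[12]=24
and $t6, $t6, 63 → $t6=24&63=24
add $t1, $t1, 4 → $t1=12+4=16
sub $t7, $t7, 2 → $t7=6-2=4
cmp $t7, 0  (cmp 4,0)
bgt loop: taken
lw $t6, 0($t1) → $t6=M[16]=-6
and $t6, $t6, 63 → $t6=(-6)&63=58
add $t1, $t1, 4 → $t1=16+4=20
sub $t7, $t7, 2 → $t7=4-2=2
cmp $t7, 0  (cmp 2,0)
bgt loop: taken
lw $t6, 0($t1) → $t6=M[20]=4
and $t6, $t6, 63 → $t6=4&63=4
add $t1, $t1, 4 → $t1=20+4=24
sub $t7, $t7, 2 → $t7=2-2=0
cmp $t7, 0  (cmp 0,0)
bgt loop: not taken
sw $t6, (8) → M[8]=4
halt.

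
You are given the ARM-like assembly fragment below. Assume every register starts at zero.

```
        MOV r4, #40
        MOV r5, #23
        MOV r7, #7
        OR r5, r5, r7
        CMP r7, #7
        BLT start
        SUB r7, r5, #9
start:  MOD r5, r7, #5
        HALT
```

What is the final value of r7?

MOV r4, #40 → r4=40
MOV r5, #23 → r5=23
MOV r7, #7 → r7=7
OR r5, r5, r7 → r5=23|7=23
CMP r7, #7  (cmp 7,7)
BLT start: not taken
SUB r7, r5, #9 → r7=23-9=14
MOD r5, r7, #5 → r5=14%5=4
halt.

14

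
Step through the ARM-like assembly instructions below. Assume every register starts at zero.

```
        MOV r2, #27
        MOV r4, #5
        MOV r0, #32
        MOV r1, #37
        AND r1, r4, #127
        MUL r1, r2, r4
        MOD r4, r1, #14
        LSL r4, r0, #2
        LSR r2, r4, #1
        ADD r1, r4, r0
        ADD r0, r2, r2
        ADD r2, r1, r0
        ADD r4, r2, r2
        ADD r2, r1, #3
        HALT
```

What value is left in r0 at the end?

128

after MOV r2, #27: r2=27
after MOV r4, #5: r4=5
after MOV r0, #32: r0=32
after MOV r1, #37: r1=37
after AND r1, r4, #127: r1=5&127=5
after MUL r1, r2, r4: r1=27*5=135
after MOD r4, r1, #14: r4=135%14=9
after LSL r4, r0, #2: r4=32<<2=128
after LSR r2, r4, #1: r2=128>>1=64
after ADD r1, r4, r0: r1=128+32=160
after ADD r0, r2, r2: r0=64+64=128
after ADD r2, r1, r0: r2=160+128=288
after ADD r4, r2, r2: r4=288+288=576
after ADD r2, r1, #3: r2=160+3=163
halt.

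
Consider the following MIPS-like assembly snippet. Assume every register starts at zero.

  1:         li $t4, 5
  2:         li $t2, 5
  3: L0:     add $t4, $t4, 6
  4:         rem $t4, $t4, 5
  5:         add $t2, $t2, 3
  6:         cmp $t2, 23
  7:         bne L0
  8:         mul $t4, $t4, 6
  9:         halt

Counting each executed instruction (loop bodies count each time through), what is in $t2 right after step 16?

li $t4, 5 → $t4=5
li $t2, 5 → $t2=5
add $t4, $t4, 6 → $t4=5+6=11
rem $t4, $t4, 5 → $t4=11%5=1
add $t2, $t2, 3 → $t2=5+3=8
cmp $t2, 23  (cmp 8,23)
bne L0: taken
add $t4, $t4, 6 → $t4=1+6=7
rem $t4, $t4, 5 → $t4=7%5=2
add $t2, $t2, 3 → $t2=8+3=11
cmp $t2, 23  (cmp 11,23)
bne L0: taken
add $t4, $t4, 6 → $t4=2+6=8
rem $t4, $t4, 5 → $t4=8%5=3
add $t2, $t2, 3 → $t2=11+3=14
cmp $t2, 23  (cmp 14,23)
After step 16: $t2 = 14.

14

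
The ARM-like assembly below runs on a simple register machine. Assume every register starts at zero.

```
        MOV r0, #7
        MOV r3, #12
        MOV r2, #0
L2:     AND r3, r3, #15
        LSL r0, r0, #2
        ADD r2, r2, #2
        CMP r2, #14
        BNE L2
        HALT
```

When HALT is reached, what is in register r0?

after MOV r0, #7: r0=7
after MOV r3, #12: r3=12
after MOV r2, #0: r2=0
after AND r3, r3, #15: r3=12&15=12
after LSL r0, r0, #2: r0=7<<2=28
after ADD r2, r2, #2: r2=0+2=2
CMP r2, #14  (cmp 2,14)
BNE L2: taken
after AND r3, r3, #15: r3=12&15=12
after LSL r0, r0, #2: r0=28<<2=112
after ADD r2, r2, #2: r2=2+2=4
CMP r2, #14  (cmp 4,14)
BNE L2: taken
after AND r3, r3, #15: r3=12&15=12
after LSL r0, r0, #2: r0=112<<2=448
after ADD r2, r2, #2: r2=4+2=6
CMP r2, #14  (cmp 6,14)
BNE L2: taken
after AND r3, r3, #15: r3=12&15=12
after LSL r0, r0, #2: r0=448<<2=1792
after ADD r2, r2, #2: r2=6+2=8
CMP r2, #14  (cmp 8,14)
BNE L2: taken
after AND r3, r3, #15: r3=12&15=12
after LSL r0, r0, #2: r0=1792<<2=7168
after ADD r2, r2, #2: r2=8+2=10
CMP r2, #14  (cmp 10,14)
BNE L2: taken
after AND r3, r3, #15: r3=12&15=12
after LSL r0, r0, #2: r0=7168<<2=28672
after ADD r2, r2, #2: r2=10+2=12
CMP r2, #14  (cmp 12,14)
BNE L2: taken
after AND r3, r3, #15: r3=12&15=12
after LSL r0, r0, #2: r0=28672<<2=114688
after ADD r2, r2, #2: r2=12+2=14
CMP r2, #14  (cmp 14,14)
BNE L2: not taken
halt.

114688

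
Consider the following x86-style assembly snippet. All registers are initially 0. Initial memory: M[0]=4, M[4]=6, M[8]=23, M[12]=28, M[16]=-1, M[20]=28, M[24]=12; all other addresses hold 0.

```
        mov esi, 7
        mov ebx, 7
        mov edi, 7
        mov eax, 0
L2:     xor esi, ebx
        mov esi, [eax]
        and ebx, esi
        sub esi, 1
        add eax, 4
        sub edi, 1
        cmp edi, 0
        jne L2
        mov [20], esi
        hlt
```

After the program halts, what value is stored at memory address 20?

after mov esi, 7: esi=7
after mov ebx, 7: ebx=7
after mov edi, 7: edi=7
after mov eax, 0: eax=0
after xor esi, ebx: esi=7^7=0
after mov esi, [eax]: esi=M[0]=4
after and ebx, esi: ebx=7&4=4
after sub esi, 1: esi=4-1=3
after add eax, 4: eax=0+4=4
after sub edi, 1: edi=7-1=6
cmp edi, 0  (cmp 6,0)
jne L2: taken
after xor esi, ebx: esi=3^4=7
after mov esi, [eax]: esi=M[4]=6
after and ebx, esi: ebx=4&6=4
after sub esi, 1: esi=6-1=5
after add eax, 4: eax=4+4=8
after sub edi, 1: edi=6-1=5
cmp edi, 0  (cmp 5,0)
jne L2: taken
after xor esi, ebx: esi=5^4=1
after mov esi, [eax]: esi=M[8]=23
after and ebx, esi: ebx=4&23=4
after sub esi, 1: esi=23-1=22
after add eax, 4: eax=8+4=12
after sub edi, 1: edi=5-1=4
cmp edi, 0  (cmp 4,0)
jne L2: taken
after xor esi, ebx: esi=22^4=18
after mov esi, [eax]: esi=M[12]=28
after and ebx, esi: ebx=4&28=4
after sub esi, 1: esi=28-1=27
after add eax, 4: eax=12+4=16
after sub edi, 1: edi=4-1=3
cmp edi, 0  (cmp 3,0)
jne L2: taken
after xor esi, ebx: esi=27^4=31
after mov esi, [eax]: esi=M[16]=-1
after and ebx, esi: ebx=4&(-1)=4
after sub esi, 1: esi=(-1)-1=-2
after add eax, 4: eax=16+4=20
after sub edi, 1: edi=3-1=2
cmp edi, 0  (cmp 2,0)
jne L2: taken
after xor esi, ebx: esi=(-2)^4=-6
after mov esi, [eax]: esi=M[20]=28
after and ebx, esi: ebx=4&28=4
after sub esi, 1: esi=28-1=27
after add eax, 4: eax=20+4=24
after sub edi, 1: edi=2-1=1
cmp edi, 0  (cmp 1,0)
jne L2: taken
after xor esi, ebx: esi=27^4=31
after mov esi, [eax]: esi=M[24]=12
after and ebx, esi: ebx=4&12=4
after sub esi, 1: esi=12-1=11
after add eax, 4: eax=24+4=28
after sub edi, 1: edi=1-1=0
cmp edi, 0  (cmp 0,0)
jne L2: not taken
mov [20], esi → M[20]=11
halt.

11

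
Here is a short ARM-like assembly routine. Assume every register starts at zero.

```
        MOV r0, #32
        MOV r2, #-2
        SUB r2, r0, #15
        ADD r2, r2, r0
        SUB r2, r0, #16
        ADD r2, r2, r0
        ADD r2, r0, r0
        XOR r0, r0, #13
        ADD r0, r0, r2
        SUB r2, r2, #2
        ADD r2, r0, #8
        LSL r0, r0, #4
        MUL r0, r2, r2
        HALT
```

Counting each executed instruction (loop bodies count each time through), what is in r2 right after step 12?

117

after MOV r0, #32: r0=32
after MOV r2, #-2: r2=-2
after SUB r2, r0, #15: r2=32-15=17
after ADD r2, r2, r0: r2=17+32=49
after SUB r2, r0, #16: r2=32-16=16
after ADD r2, r2, r0: r2=16+32=48
after ADD r2, r0, r0: r2=32+32=64
after XOR r0, r0, #13: r0=32^13=45
after ADD r0, r0, r2: r0=45+64=109
after SUB r2, r2, #2: r2=64-2=62
after ADD r2, r0, #8: r2=109+8=117
after LSL r0, r0, #4: r0=109<<4=1744
After step 12: r2 = 117.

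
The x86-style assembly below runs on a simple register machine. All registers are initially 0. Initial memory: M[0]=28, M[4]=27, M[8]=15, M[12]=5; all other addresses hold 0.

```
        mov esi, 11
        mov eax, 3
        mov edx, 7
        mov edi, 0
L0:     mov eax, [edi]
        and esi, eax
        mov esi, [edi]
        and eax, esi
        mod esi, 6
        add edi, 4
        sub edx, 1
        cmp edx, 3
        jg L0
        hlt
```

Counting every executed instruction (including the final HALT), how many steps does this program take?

41

after mov esi, 11: esi=11
after mov eax, 3: eax=3
after mov edx, 7: edx=7
after mov edi, 0: edi=0
after mov eax, [edi]: eax=M[0]=28
after and esi, eax: esi=11&28=8
after mov esi, [edi]: esi=M[0]=28
after and eax, esi: eax=28&28=28
after mod esi, 6: esi=28%6=4
after add edi, 4: edi=0+4=4
after sub edx, 1: edx=7-1=6
cmp edx, 3  (cmp 6,3)
jg L0: taken
after mov eax, [edi]: eax=M[4]=27
after and esi, eax: esi=4&27=0
after mov esi, [edi]: esi=M[4]=27
after and eax, esi: eax=27&27=27
after mod esi, 6: esi=27%6=3
after add edi, 4: edi=4+4=8
after sub edx, 1: edx=6-1=5
cmp edx, 3  (cmp 5,3)
jg L0: taken
after mov eax, [edi]: eax=M[8]=15
after and esi, eax: esi=3&15=3
after mov esi, [edi]: esi=M[8]=15
after and eax, esi: eax=15&15=15
after mod esi, 6: esi=15%6=3
after add edi, 4: edi=8+4=12
after sub edx, 1: edx=5-1=4
cmp edx, 3  (cmp 4,3)
jg L0: taken
after mov eax, [edi]: eax=M[12]=5
after and esi, eax: esi=3&5=1
after mov esi, [edi]: esi=M[12]=5
after and eax, esi: eax=5&5=5
after mod esi, 6: esi=5%6=5
after add edi, 4: edi=12+4=16
after sub edx, 1: edx=4-1=3
cmp edx, 3  (cmp 3,3)
jg L0: not taken
halt.
Total executed instructions: 41.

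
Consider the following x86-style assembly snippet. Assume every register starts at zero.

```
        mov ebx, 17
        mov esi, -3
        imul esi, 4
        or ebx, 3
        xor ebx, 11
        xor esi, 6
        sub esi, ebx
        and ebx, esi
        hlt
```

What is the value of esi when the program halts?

-38

mov ebx, 17 → ebx=17
mov esi, -3 → esi=-3
imul esi, 4 → esi=(-3)*4=-12
or ebx, 3 → ebx=17|3=19
xor ebx, 11 → ebx=19^11=24
xor esi, 6 → esi=(-12)^6=-14
sub esi, ebx → esi=(-14)-24=-38
and ebx, esi → ebx=24&(-38)=24
halt.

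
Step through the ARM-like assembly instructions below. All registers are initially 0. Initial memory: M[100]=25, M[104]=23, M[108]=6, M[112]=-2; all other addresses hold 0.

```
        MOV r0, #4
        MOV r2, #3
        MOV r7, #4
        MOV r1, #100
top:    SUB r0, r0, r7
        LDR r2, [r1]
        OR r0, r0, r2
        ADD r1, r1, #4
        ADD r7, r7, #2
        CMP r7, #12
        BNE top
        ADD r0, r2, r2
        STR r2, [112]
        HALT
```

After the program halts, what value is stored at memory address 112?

-2

after MOV r0, #4: r0=4
after MOV r2, #3: r2=3
after MOV r7, #4: r7=4
after MOV r1, #100: r1=100
after SUB r0, r0, r7: r0=4-4=0
after LDR r2, [r1]: r2=M[100]=25
after OR r0, r0, r2: r0=0|25=25
after ADD r1, r1, #4: r1=100+4=104
after ADD r7, r7, #2: r7=4+2=6
CMP r7, #12  (cmp 6,12)
BNE top: taken
after SUB r0, r0, r7: r0=25-6=19
after LDR r2, [r1]: r2=M[104]=23
after OR r0, r0, r2: r0=19|23=23
after ADD r1, r1, #4: r1=104+4=108
after ADD r7, r7, #2: r7=6+2=8
CMP r7, #12  (cmp 8,12)
BNE top: taken
after SUB r0, r0, r7: r0=23-8=15
after LDR r2, [r1]: r2=M[108]=6
after OR r0, r0, r2: r0=15|6=15
after ADD r1, r1, #4: r1=108+4=112
after ADD r7, r7, #2: r7=8+2=10
CMP r7, #12  (cmp 10,12)
BNE top: taken
after SUB r0, r0, r7: r0=15-10=5
after LDR r2, [r1]: r2=M[112]=-2
after OR r0, r0, r2: r0=5|(-2)=-1
after ADD r1, r1, #4: r1=112+4=116
after ADD r7, r7, #2: r7=10+2=12
CMP r7, #12  (cmp 12,12)
BNE top: not taken
after ADD r0, r2, r2: r0=(-2)+(-2)=-4
STR r2, [112] → M[112]=-2
halt.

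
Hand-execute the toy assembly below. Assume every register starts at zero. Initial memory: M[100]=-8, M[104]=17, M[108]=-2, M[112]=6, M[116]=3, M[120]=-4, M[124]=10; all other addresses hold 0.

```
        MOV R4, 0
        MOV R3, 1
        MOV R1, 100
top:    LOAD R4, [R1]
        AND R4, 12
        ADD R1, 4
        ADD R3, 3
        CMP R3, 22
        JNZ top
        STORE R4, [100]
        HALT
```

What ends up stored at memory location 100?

R4=0
R3=1
R1=100
R4=M[100]=-8
R4=(-8)&12=8
R1=100+4=104
R3=1+3=4
CMP R3, 22  (cmp 4,22)
JNZ top: taken
R4=M[104]=17
R4=17&12=0
R1=104+4=108
R3=4+3=7
CMP R3, 22  (cmp 7,22)
JNZ top: taken
R4=M[108]=-2
R4=(-2)&12=12
R1=108+4=112
R3=7+3=10
CMP R3, 22  (cmp 10,22)
JNZ top: taken
R4=M[112]=6
R4=6&12=4
R1=112+4=116
R3=10+3=13
CMP R3, 22  (cmp 13,22)
JNZ top: taken
R4=M[116]=3
R4=3&12=0
R1=116+4=120
R3=13+3=16
CMP R3, 22  (cmp 16,22)
JNZ top: taken
R4=M[120]=-4
R4=(-4)&12=12
R1=120+4=124
R3=16+3=19
CMP R3, 22  (cmp 19,22)
JNZ top: taken
R4=M[124]=10
R4=10&12=8
R1=124+4=128
R3=19+3=22
CMP R3, 22  (cmp 22,22)
JNZ top: not taken
STORE R4, [100] → M[100]=8
halt.

8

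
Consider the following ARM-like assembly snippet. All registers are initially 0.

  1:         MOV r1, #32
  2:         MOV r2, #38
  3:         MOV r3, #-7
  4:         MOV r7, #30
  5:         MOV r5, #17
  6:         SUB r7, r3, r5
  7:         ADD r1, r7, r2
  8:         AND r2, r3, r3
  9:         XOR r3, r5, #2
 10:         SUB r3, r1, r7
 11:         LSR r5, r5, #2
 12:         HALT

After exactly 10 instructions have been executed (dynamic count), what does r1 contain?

14

after MOV r1, #32: r1=32
after MOV r2, #38: r2=38
after MOV r3, #-7: r3=-7
after MOV r7, #30: r7=30
after MOV r5, #17: r5=17
after SUB r7, r3, r5: r7=(-7)-17=-24
after ADD r1, r7, r2: r1=(-24)+38=14
after AND r2, r3, r3: r2=(-7)&(-7)=-7
after XOR r3, r5, #2: r3=17^2=19
after SUB r3, r1, r7: r3=14-(-24)=38
After step 10: r1 = 14.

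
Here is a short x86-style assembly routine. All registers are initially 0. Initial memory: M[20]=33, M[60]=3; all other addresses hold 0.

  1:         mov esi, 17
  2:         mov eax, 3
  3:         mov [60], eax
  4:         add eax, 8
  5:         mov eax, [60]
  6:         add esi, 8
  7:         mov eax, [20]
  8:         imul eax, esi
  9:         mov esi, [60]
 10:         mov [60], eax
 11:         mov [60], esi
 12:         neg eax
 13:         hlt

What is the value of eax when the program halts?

-825

esi=17
eax=3
mov [60], eax → M[60]=3
eax=3+8=11
eax=M[60]=3
esi=17+8=25
eax=M[20]=33
eax=33*25=825
esi=M[60]=3
mov [60], eax → M[60]=825
mov [60], esi → M[60]=3
eax=-(825)=-825
halt.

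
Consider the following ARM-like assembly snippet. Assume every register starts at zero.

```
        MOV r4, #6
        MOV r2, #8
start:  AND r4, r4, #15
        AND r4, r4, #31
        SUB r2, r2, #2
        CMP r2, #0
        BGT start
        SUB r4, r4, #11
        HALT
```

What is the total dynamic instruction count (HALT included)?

24

after MOV r4, #6: r4=6
after MOV r2, #8: r2=8
after AND r4, r4, #15: r4=6&15=6
after AND r4, r4, #31: r4=6&31=6
after SUB r2, r2, #2: r2=8-2=6
CMP r2, #0  (cmp 6,0)
BGT start: taken
after AND r4, r4, #15: r4=6&15=6
after AND r4, r4, #31: r4=6&31=6
after SUB r2, r2, #2: r2=6-2=4
CMP r2, #0  (cmp 4,0)
BGT start: taken
after AND r4, r4, #15: r4=6&15=6
after AND r4, r4, #31: r4=6&31=6
after SUB r2, r2, #2: r2=4-2=2
CMP r2, #0  (cmp 2,0)
BGT start: taken
after AND r4, r4, #15: r4=6&15=6
after AND r4, r4, #31: r4=6&31=6
after SUB r2, r2, #2: r2=2-2=0
CMP r2, #0  (cmp 0,0)
BGT start: not taken
after SUB r4, r4, #11: r4=6-11=-5
halt.
Total executed instructions: 24.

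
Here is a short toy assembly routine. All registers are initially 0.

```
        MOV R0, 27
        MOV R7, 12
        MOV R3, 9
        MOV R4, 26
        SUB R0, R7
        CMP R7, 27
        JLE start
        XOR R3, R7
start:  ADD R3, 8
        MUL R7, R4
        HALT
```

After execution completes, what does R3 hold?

17

MOV R0, 27 → R0=27
MOV R7, 12 → R7=12
MOV R3, 9 → R3=9
MOV R4, 26 → R4=26
SUB R0, R7 → R0=27-12=15
CMP R7, 27  (cmp 12,27)
JLE start: taken
ADD R3, 8 → R3=9+8=17
MUL R7, R4 → R7=12*26=312
halt.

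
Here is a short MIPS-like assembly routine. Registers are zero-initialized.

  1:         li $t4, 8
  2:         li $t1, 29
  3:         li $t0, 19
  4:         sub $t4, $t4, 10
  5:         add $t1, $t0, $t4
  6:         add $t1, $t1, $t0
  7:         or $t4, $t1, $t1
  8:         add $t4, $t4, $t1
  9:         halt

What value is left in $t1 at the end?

$t4=8
$t1=29
$t0=19
$t4=8-10=-2
$t1=19+(-2)=17
$t1=17+19=36
$t4=36|36=36
$t4=36+36=72
halt.

36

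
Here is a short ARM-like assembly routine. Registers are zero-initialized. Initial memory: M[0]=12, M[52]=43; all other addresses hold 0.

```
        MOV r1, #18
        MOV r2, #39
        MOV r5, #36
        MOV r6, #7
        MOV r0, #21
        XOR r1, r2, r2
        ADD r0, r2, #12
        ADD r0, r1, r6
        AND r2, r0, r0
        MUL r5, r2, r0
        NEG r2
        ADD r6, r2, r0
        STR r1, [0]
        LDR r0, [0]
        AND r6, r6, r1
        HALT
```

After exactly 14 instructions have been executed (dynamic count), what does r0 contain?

MOV r1, #18 → r1=18
MOV r2, #39 → r2=39
MOV r5, #36 → r5=36
MOV r6, #7 → r6=7
MOV r0, #21 → r0=21
XOR r1, r2, r2 → r1=39^39=0
ADD r0, r2, #12 → r0=39+12=51
ADD r0, r1, r6 → r0=0+7=7
AND r2, r0, r0 → r2=7&7=7
MUL r5, r2, r0 → r5=7*7=49
NEG r2 → r2=-(7)=-7
ADD r6, r2, r0 → r6=(-7)+7=0
STR r1, [0] → M[0]=0
LDR r0, [0] → r0=M[0]=0
After step 14: r0 = 0.

0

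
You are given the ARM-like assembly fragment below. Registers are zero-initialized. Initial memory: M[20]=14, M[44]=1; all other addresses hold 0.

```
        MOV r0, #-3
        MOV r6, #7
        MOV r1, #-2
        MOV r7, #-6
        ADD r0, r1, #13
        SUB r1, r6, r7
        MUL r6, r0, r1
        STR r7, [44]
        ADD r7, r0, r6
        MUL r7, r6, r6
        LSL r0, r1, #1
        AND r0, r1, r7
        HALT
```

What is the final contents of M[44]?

r0=-3
r6=7
r1=-2
r7=-6
r0=(-2)+13=11
r1=7-(-6)=13
r6=11*13=143
STR r7, [44] → M[44]=-6
r7=11+143=154
r7=143*143=20449
r0=13<<1=26
r0=13&20449=1
halt.

-6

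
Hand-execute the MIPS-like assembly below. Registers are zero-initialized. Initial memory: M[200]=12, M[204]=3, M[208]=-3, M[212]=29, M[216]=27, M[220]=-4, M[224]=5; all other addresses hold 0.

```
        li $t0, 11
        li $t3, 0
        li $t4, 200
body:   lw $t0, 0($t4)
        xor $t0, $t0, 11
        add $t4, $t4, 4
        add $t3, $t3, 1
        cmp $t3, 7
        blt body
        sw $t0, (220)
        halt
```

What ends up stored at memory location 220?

14

$t0=11
$t3=0
$t4=200
$t0=M[200]=12
$t0=12^11=7
$t4=200+4=204
$t3=0+1=1
cmp $t3, 7  (cmp 1,7)
blt body: taken
$t0=M[204]=3
$t0=3^11=8
$t4=204+4=208
$t3=1+1=2
cmp $t3, 7  (cmp 2,7)
blt body: taken
$t0=M[208]=-3
$t0=(-3)^11=-10
$t4=208+4=212
$t3=2+1=3
cmp $t3, 7  (cmp 3,7)
blt body: taken
$t0=M[212]=29
$t0=29^11=22
$t4=212+4=216
$t3=3+1=4
cmp $t3, 7  (cmp 4,7)
blt body: taken
$t0=M[216]=27
$t0=27^11=16
$t4=216+4=220
$t3=4+1=5
cmp $t3, 7  (cmp 5,7)
blt body: taken
$t0=M[220]=-4
$t0=(-4)^11=-9
$t4=220+4=224
$t3=5+1=6
cmp $t3, 7  (cmp 6,7)
blt body: taken
$t0=M[224]=5
$t0=5^11=14
$t4=224+4=228
$t3=6+1=7
cmp $t3, 7  (cmp 7,7)
blt body: not taken
sw $t0, (220) → M[220]=14
halt.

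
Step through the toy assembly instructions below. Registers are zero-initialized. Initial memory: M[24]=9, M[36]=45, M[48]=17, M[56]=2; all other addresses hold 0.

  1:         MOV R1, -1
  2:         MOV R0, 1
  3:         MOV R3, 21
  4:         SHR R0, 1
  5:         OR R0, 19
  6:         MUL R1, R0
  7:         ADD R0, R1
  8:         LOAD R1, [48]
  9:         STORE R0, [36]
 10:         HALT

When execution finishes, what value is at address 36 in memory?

0

MOV R1, -1 → R1=-1
MOV R0, 1 → R0=1
MOV R3, 21 → R3=21
SHR R0, 1 → R0=1>>1=0
OR R0, 19 → R0=0|19=19
MUL R1, R0 → R1=(-1)*19=-19
ADD R0, R1 → R0=19+(-19)=0
LOAD R1, [48] → R1=M[48]=17
STORE R0, [36] → M[36]=0
halt.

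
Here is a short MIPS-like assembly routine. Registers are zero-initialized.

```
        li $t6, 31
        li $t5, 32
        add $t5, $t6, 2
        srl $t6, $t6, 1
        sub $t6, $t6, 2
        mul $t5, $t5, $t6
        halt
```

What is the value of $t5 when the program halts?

after li $t6, 31: $t6=31
after li $t5, 32: $t5=32
after add $t5, $t6, 2: $t5=31+2=33
after srl $t6, $t6, 1: $t6=31>>1=15
after sub $t6, $t6, 2: $t6=15-2=13
after mul $t5, $t5, $t6: $t5=33*13=429
halt.

429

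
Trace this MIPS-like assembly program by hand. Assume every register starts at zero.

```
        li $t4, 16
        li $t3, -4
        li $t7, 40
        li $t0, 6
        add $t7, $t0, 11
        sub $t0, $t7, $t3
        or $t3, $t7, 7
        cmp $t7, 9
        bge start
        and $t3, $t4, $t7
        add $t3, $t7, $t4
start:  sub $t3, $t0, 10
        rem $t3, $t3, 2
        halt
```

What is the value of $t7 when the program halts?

17

$t4=16
$t3=-4
$t7=40
$t0=6
$t7=6+11=17
$t0=17-(-4)=21
$t3=17|7=23
cmp $t7, 9  (cmp 17,9)
bge start: taken
$t3=21-10=11
$t3=11%2=1
halt.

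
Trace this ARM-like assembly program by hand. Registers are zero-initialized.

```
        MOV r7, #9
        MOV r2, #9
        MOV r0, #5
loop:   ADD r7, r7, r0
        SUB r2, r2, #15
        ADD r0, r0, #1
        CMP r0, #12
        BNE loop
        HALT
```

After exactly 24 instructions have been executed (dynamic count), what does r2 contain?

after MOV r7, #9: r7=9
after MOV r2, #9: r2=9
after MOV r0, #5: r0=5
after ADD r7, r7, r0: r7=9+5=14
after SUB r2, r2, #15: r2=9-15=-6
after ADD r0, r0, #1: r0=5+1=6
CMP r0, #12  (cmp 6,12)
BNE loop: taken
after ADD r7, r7, r0: r7=14+6=20
after SUB r2, r2, #15: r2=(-6)-15=-21
after ADD r0, r0, #1: r0=6+1=7
CMP r0, #12  (cmp 7,12)
BNE loop: taken
after ADD r7, r7, r0: r7=20+7=27
after SUB r2, r2, #15: r2=(-21)-15=-36
after ADD r0, r0, #1: r0=7+1=8
CMP r0, #12  (cmp 8,12)
BNE loop: taken
after ADD r7, r7, r0: r7=27+8=35
after SUB r2, r2, #15: r2=(-36)-15=-51
after ADD r0, r0, #1: r0=8+1=9
CMP r0, #12  (cmp 9,12)
BNE loop: taken
after ADD r7, r7, r0: r7=35+9=44
After step 24: r2 = -51.

-51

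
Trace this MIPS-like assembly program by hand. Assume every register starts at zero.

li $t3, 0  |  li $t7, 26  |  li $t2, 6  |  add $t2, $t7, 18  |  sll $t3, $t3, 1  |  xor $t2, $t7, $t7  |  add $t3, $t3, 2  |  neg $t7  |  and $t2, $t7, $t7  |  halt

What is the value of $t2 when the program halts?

-26

after li $t3, 0: $t3=0
after li $t7, 26: $t7=26
after li $t2, 6: $t2=6
after add $t2, $t7, 18: $t2=26+18=44
after sll $t3, $t3, 1: $t3=0<<1=0
after xor $t2, $t7, $t7: $t2=26^26=0
after add $t3, $t3, 2: $t3=0+2=2
after neg $t7: $t7=-(26)=-26
after and $t2, $t7, $t7: $t2=(-26)&(-26)=-26
halt.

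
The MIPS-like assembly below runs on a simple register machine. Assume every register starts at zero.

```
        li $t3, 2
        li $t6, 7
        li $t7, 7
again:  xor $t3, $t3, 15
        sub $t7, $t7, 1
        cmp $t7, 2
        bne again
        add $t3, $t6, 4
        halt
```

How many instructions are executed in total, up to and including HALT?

li $t3, 2 → $t3=2
li $t6, 7 → $t6=7
li $t7, 7 → $t7=7
xor $t3, $t3, 15 → $t3=2^15=13
sub $t7, $t7, 1 → $t7=7-1=6
cmp $t7, 2  (cmp 6,2)
bne again: taken
xor $t3, $t3, 15 → $t3=13^15=2
sub $t7, $t7, 1 → $t7=6-1=5
cmp $t7, 2  (cmp 5,2)
bne again: taken
xor $t3, $t3, 15 → $t3=2^15=13
sub $t7, $t7, 1 → $t7=5-1=4
cmp $t7, 2  (cmp 4,2)
bne again: taken
xor $t3, $t3, 15 → $t3=13^15=2
sub $t7, $t7, 1 → $t7=4-1=3
cmp $t7, 2  (cmp 3,2)
bne again: taken
xor $t3, $t3, 15 → $t3=2^15=13
sub $t7, $t7, 1 → $t7=3-1=2
cmp $t7, 2  (cmp 2,2)
bne again: not taken
add $t3, $t6, 4 → $t3=7+4=11
halt.
Total executed instructions: 25.

25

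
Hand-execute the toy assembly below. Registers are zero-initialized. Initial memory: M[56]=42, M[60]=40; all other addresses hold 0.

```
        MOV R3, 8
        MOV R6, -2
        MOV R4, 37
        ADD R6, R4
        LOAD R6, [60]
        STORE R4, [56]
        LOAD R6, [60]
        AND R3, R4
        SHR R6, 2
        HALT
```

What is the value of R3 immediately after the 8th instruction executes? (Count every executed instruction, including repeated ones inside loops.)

MOV R3, 8 → R3=8
MOV R6, -2 → R6=-2
MOV R4, 37 → R4=37
ADD R6, R4 → R6=(-2)+37=35
LOAD R6, [60] → R6=M[60]=40
STORE R4, [56] → M[56]=37
LOAD R6, [60] → R6=M[60]=40
AND R3, R4 → R3=8&37=0
After step 8: R3 = 0.

0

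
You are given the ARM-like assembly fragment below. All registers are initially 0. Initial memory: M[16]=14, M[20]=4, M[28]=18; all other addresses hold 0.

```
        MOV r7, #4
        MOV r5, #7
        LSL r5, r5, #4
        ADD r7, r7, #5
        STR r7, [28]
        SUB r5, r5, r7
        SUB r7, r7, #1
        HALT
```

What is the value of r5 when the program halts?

after MOV r7, #4: r7=4
after MOV r5, #7: r5=7
after LSL r5, r5, #4: r5=7<<4=112
after ADD r7, r7, #5: r7=4+5=9
STR r7, [28] → M[28]=9
after SUB r5, r5, r7: r5=112-9=103
after SUB r7, r7, #1: r7=9-1=8
halt.

103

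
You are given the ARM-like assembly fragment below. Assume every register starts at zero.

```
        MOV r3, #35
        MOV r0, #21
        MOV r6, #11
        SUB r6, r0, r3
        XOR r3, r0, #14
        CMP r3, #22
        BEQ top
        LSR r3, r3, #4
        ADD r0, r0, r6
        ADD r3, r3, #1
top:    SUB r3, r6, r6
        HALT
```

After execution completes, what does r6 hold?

MOV r3, #35 → r3=35
MOV r0, #21 → r0=21
MOV r6, #11 → r6=11
SUB r6, r0, r3 → r6=21-35=-14
XOR r3, r0, #14 → r3=21^14=27
CMP r3, #22  (cmp 27,22)
BEQ top: not taken
LSR r3, r3, #4 → r3=27>>4=1
ADD r0, r0, r6 → r0=21+(-14)=7
ADD r3, r3, #1 → r3=1+1=2
SUB r3, r6, r6 → r3=(-14)-(-14)=0
halt.

-14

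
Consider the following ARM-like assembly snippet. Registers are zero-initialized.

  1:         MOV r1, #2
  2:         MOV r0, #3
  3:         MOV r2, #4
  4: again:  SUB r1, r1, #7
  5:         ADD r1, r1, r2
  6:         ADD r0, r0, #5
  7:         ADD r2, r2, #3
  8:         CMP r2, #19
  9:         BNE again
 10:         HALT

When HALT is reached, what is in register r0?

MOV r1, #2 → r1=2
MOV r0, #3 → r0=3
MOV r2, #4 → r2=4
SUB r1, r1, #7 → r1=2-7=-5
ADD r1, r1, r2 → r1=(-5)+4=-1
ADD r0, r0, #5 → r0=3+5=8
ADD r2, r2, #3 → r2=4+3=7
CMP r2, #19  (cmp 7,19)
BNE again: taken
SUB r1, r1, #7 → r1=(-1)-7=-8
ADD r1, r1, r2 → r1=(-8)+7=-1
ADD r0, r0, #5 → r0=8+5=13
ADD r2, r2, #3 → r2=7+3=10
CMP r2, #19  (cmp 10,19)
BNE again: taken
SUB r1, r1, #7 → r1=(-1)-7=-8
ADD r1, r1, r2 → r1=(-8)+10=2
ADD r0, r0, #5 → r0=13+5=18
ADD r2, r2, #3 → r2=10+3=13
CMP r2, #19  (cmp 13,19)
BNE again: taken
SUB r1, r1, #7 → r1=2-7=-5
ADD r1, r1, r2 → r1=(-5)+13=8
ADD r0, r0, #5 → r0=18+5=23
ADD r2, r2, #3 → r2=13+3=16
CMP r2, #19  (cmp 16,19)
BNE again: taken
SUB r1, r1, #7 → r1=8-7=1
ADD r1, r1, r2 → r1=1+16=17
ADD r0, r0, #5 → r0=23+5=28
ADD r2, r2, #3 → r2=16+3=19
CMP r2, #19  (cmp 19,19)
BNE again: not taken
halt.

28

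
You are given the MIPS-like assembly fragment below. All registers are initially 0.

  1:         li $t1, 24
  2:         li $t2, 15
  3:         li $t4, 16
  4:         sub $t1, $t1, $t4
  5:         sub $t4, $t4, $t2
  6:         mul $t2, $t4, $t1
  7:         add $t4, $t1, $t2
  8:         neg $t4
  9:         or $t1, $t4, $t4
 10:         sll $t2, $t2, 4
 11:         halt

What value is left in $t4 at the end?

after li $t1, 24: $t1=24
after li $t2, 15: $t2=15
after li $t4, 16: $t4=16
after sub $t1, $t1, $t4: $t1=24-16=8
after sub $t4, $t4, $t2: $t4=16-15=1
after mul $t2, $t4, $t1: $t2=1*8=8
after add $t4, $t1, $t2: $t4=8+8=16
after neg $t4: $t4=-(16)=-16
after or $t1, $t4, $t4: $t1=(-16)|(-16)=-16
after sll $t2, $t2, 4: $t2=8<<4=128
halt.

-16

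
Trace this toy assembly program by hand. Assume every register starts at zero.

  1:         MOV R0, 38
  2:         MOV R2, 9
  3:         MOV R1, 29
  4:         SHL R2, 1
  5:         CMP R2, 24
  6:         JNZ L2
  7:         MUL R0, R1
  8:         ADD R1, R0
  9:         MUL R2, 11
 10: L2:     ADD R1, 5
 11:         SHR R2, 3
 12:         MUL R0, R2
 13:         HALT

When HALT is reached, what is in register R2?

2

R0=38
R2=9
R1=29
R2=9<<1=18
CMP R2, 24  (cmp 18,24)
JNZ L2: taken
R1=29+5=34
R2=18>>3=2
R0=38*2=76
halt.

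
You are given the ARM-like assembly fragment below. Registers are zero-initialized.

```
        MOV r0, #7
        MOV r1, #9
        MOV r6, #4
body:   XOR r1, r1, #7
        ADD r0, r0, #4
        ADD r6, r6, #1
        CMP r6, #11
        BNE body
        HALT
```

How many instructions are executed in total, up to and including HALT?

after MOV r0, #7: r0=7
after MOV r1, #9: r1=9
after MOV r6, #4: r6=4
after XOR r1, r1, #7: r1=9^7=14
after ADD r0, r0, #4: r0=7+4=11
after ADD r6, r6, #1: r6=4+1=5
CMP r6, #11  (cmp 5,11)
BNE body: taken
after XOR r1, r1, #7: r1=14^7=9
after ADD r0, r0, #4: r0=11+4=15
after ADD r6, r6, #1: r6=5+1=6
CMP r6, #11  (cmp 6,11)
BNE body: taken
after XOR r1, r1, #7: r1=9^7=14
after ADD r0, r0, #4: r0=15+4=19
after ADD r6, r6, #1: r6=6+1=7
CMP r6, #11  (cmp 7,11)
BNE body: taken
after XOR r1, r1, #7: r1=14^7=9
after ADD r0, r0, #4: r0=19+4=23
after ADD r6, r6, #1: r6=7+1=8
CMP r6, #11  (cmp 8,11)
BNE body: taken
after XOR r1, r1, #7: r1=9^7=14
after ADD r0, r0, #4: r0=23+4=27
after ADD r6, r6, #1: r6=8+1=9
CMP r6, #11  (cmp 9,11)
BNE body: taken
after XOR r1, r1, #7: r1=14^7=9
after ADD r0, r0, #4: r0=27+4=31
after ADD r6, r6, #1: r6=9+1=10
CMP r6, #11  (cmp 10,11)
BNE body: taken
after XOR r1, r1, #7: r1=9^7=14
after ADD r0, r0, #4: r0=31+4=35
after ADD r6, r6, #1: r6=10+1=11
CMP r6, #11  (cmp 11,11)
BNE body: not taken
halt.
Total executed instructions: 39.

39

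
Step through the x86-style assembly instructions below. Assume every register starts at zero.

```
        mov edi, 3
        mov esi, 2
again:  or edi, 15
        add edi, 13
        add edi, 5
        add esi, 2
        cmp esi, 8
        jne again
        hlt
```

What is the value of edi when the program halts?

97

mov edi, 3 → edi=3
mov esi, 2 → esi=2
or edi, 15 → edi=3|15=15
add edi, 13 → edi=15+13=28
add edi, 5 → edi=28+5=33
add esi, 2 → esi=2+2=4
cmp esi, 8  (cmp 4,8)
jne again: taken
or edi, 15 → edi=33|15=47
add edi, 13 → edi=47+13=60
add edi, 5 → edi=60+5=65
add esi, 2 → esi=4+2=6
cmp esi, 8  (cmp 6,8)
jne again: taken
or edi, 15 → edi=65|15=79
add edi, 13 → edi=79+13=92
add edi, 5 → edi=92+5=97
add esi, 2 → esi=6+2=8
cmp esi, 8  (cmp 8,8)
jne again: not taken
halt.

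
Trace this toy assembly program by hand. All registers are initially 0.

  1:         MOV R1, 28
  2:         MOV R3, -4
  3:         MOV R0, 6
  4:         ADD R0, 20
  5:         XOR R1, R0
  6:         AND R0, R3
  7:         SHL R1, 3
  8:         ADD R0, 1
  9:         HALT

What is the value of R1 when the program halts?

48

after MOV R1, 28: R1=28
after MOV R3, -4: R3=-4
after MOV R0, 6: R0=6
after ADD R0, 20: R0=6+20=26
after XOR R1, R0: R1=28^26=6
after AND R0, R3: R0=26&(-4)=24
after SHL R1, 3: R1=6<<3=48
after ADD R0, 1: R0=24+1=25
halt.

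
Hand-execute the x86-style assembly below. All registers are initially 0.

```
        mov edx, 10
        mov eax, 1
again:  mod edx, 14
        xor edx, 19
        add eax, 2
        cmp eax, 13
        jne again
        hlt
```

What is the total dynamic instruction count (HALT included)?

33

after mov edx, 10: edx=10
after mov eax, 1: eax=1
after mod edx, 14: edx=10%14=10
after xor edx, 19: edx=10^19=25
after add eax, 2: eax=1+2=3
cmp eax, 13  (cmp 3,13)
jne again: taken
after mod edx, 14: edx=25%14=11
after xor edx, 19: edx=11^19=24
after add eax, 2: eax=3+2=5
cmp eax, 13  (cmp 5,13)
jne again: taken
after mod edx, 14: edx=24%14=10
after xor edx, 19: edx=10^19=25
after add eax, 2: eax=5+2=7
cmp eax, 13  (cmp 7,13)
jne again: taken
after mod edx, 14: edx=25%14=11
after xor edx, 19: edx=11^19=24
after add eax, 2: eax=7+2=9
cmp eax, 13  (cmp 9,13)
jne again: taken
after mod edx, 14: edx=24%14=10
after xor edx, 19: edx=10^19=25
after add eax, 2: eax=9+2=11
cmp eax, 13  (cmp 11,13)
jne again: taken
after mod edx, 14: edx=25%14=11
after xor edx, 19: edx=11^19=24
after add eax, 2: eax=11+2=13
cmp eax, 13  (cmp 13,13)
jne again: not taken
halt.
Total executed instructions: 33.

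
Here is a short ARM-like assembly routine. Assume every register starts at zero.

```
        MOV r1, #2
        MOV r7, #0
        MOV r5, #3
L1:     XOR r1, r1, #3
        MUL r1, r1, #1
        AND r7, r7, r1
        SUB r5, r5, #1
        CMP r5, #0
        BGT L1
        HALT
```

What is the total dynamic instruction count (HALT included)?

after MOV r1, #2: r1=2
after MOV r7, #0: r7=0
after MOV r5, #3: r5=3
after XOR r1, r1, #3: r1=2^3=1
after MUL r1, r1, #1: r1=1*1=1
after AND r7, r7, r1: r7=0&1=0
after SUB r5, r5, #1: r5=3-1=2
CMP r5, #0  (cmp 2,0)
BGT L1: taken
after XOR r1, r1, #3: r1=1^3=2
after MUL r1, r1, #1: r1=2*1=2
after AND r7, r7, r1: r7=0&2=0
after SUB r5, r5, #1: r5=2-1=1
CMP r5, #0  (cmp 1,0)
BGT L1: taken
after XOR r1, r1, #3: r1=2^3=1
after MUL r1, r1, #1: r1=1*1=1
after AND r7, r7, r1: r7=0&1=0
after SUB r5, r5, #1: r5=1-1=0
CMP r5, #0  (cmp 0,0)
BGT L1: not taken
halt.
Total executed instructions: 22.

22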